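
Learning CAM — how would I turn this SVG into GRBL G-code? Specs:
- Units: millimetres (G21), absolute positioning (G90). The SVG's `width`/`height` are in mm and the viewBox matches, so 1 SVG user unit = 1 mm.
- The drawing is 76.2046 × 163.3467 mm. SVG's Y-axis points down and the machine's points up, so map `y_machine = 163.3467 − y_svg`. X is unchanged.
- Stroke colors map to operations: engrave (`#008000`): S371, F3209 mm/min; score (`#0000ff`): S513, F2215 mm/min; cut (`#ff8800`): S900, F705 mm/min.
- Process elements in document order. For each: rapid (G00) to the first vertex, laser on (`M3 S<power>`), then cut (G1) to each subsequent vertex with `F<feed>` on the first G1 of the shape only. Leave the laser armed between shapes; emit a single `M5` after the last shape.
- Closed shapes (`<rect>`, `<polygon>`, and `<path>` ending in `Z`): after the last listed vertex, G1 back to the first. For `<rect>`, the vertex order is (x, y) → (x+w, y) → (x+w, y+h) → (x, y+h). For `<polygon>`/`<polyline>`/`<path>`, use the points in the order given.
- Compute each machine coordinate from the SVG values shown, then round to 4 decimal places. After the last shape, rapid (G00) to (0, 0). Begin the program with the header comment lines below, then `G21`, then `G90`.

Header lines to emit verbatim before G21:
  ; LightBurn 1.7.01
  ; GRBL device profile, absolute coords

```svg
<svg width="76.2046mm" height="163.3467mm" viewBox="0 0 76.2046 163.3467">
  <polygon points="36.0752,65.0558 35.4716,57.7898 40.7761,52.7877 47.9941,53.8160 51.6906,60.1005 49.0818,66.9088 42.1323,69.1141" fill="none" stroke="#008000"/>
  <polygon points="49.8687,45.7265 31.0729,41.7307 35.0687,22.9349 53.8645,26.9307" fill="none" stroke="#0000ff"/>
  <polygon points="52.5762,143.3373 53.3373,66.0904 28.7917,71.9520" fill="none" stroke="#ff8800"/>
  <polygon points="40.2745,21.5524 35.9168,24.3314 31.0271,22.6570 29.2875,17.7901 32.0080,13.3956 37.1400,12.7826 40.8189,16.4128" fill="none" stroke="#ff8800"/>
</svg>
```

; LightBurn 1.7.01
; GRBL device profile, absolute coords
G21
G90
G00 X36.0752 Y98.2909
M3 S371
G1 X35.4716 Y105.5569 F3209
G1 X40.7761 Y110.5590
G1 X47.9941 Y109.5307
G1 X51.6906 Y103.2462
G1 X49.0818 Y96.4379
G1 X42.1323 Y94.2326
G1 X36.0752 Y98.2909
G00 X49.8687 Y117.6202
M3 S513
G1 X31.0729 Y121.6160 F2215
G1 X35.0687 Y140.4118
G1 X53.8645 Y136.4160
G1 X49.8687 Y117.6202
G00 X52.5762 Y20.0094
M3 S900
G1 X53.3373 Y97.2563 F705
G1 X28.7917 Y91.3947
G1 X52.5762 Y20.0094
G00 X40.2745 Y141.7943
M3 S900
G1 X35.9168 Y139.0153 F705
G1 X31.0271 Y140.6897
G1 X29.2875 Y145.5566
G1 X32.0080 Y149.9511
G1 X37.1400 Y150.5641
G1 X40.8189 Y146.9339
G1 X40.2745 Y141.7943
M5
G00 X0.0000 Y0.0000

viewBox `0 0 76.2046 163.3467` with mm width/height → 1 unit = 1 mm. Flip: y_m = 163.3467 − y_svg.

**Shape 1** — `<polygon>` regular polygon, stroke `#008000` → engrave (S371, F3209). Machine vertices: (36.0752,98.2909) → (35.4716,105.5569) → (40.7761,110.5590) → (47.9941,109.5307) → (51.6906,103.2462) → (49.0818,96.4379) → (42.1323,94.2326) → (36.0752,98.2909). Closed: final G1 returns to the first vertex.

**Shape 2** — `<polygon>` regular polygon, stroke `#0000ff` → score (S513, F2215). Machine vertices: (49.8687,117.6202) → (31.0729,121.6160) → (35.0687,140.4118) → (53.8645,136.4160) → (49.8687,117.6202). Closed: final G1 returns to the first vertex.

**Shape 3** — `<polygon>` closed polygon, stroke `#ff8800` → cut (S900, F705). Machine vertices: (52.5762,20.0094) → (53.3373,97.2563) → (28.7917,91.3947) → (52.5762,20.0094). Closed: final G1 returns to the first vertex.

**Shape 4** — `<polygon>` regular polygon, stroke `#ff8800` → cut (S900, F705). Machine vertices: (40.2745,141.7943) → (35.9168,139.0153) → (31.0271,140.6897) → (29.2875,145.5566) → (32.0080,149.9511) → (37.1400,150.5641) → (40.8189,146.9339) → (40.2745,141.7943). Closed: final G1 returns to the first vertex.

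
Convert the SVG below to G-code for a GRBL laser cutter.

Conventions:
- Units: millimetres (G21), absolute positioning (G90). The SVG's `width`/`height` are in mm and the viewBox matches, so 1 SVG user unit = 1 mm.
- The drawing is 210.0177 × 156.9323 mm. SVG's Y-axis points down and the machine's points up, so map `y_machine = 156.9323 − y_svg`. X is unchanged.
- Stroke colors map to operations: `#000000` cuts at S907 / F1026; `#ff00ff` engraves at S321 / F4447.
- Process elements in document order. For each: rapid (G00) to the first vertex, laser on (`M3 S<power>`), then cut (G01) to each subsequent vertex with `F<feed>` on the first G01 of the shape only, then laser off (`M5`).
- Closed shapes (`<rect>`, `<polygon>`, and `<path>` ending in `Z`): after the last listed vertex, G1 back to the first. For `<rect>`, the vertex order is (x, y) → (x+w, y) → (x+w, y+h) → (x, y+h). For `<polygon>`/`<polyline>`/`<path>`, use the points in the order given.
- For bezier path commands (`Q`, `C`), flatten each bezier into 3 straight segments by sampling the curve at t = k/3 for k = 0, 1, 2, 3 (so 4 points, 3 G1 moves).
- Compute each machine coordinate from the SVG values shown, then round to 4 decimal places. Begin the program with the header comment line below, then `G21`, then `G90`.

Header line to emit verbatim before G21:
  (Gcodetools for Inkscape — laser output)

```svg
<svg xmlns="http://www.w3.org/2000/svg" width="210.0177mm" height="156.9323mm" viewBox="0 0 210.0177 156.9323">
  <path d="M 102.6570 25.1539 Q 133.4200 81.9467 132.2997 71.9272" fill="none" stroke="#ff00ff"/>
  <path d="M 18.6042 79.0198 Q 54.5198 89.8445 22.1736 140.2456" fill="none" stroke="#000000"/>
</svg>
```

(Gcodetools for Inkscape — laser output)
G21
G90
G00 X102.6570 Y131.7784
M3 S321
G01 X119.6231 Y101.3401 F4447
G01 X129.5040 Y85.7490
G01 X132.2997 Y85.0051
M5
G00 X18.6042 Y77.9125
M3 S907
G01 X34.9633 Y66.2987 F1026
G01 X36.1531 Y45.8901
G01 X22.1736 Y16.6867
M5

viewBox `0 0 210.0177 156.9323` with mm width/height → 1 unit = 1 mm. Flip: y_m = 156.9323 − y_svg.

**Shape 1** — `<path>` quadratic bezier, stroke `#ff00ff` → engrave (S321, F4447). Control points (SVG): P0=(102.6570,25.1539), P1=(133.4200,81.9467), P2=(132.2997,71.9272); sampled at t=k/3. Machine vertices: (102.6570,131.7784) → (119.6231,101.3401) → (129.5040,85.7490) → (132.2997,85.0051). Open path.

**Shape 2** — `<path>` quadratic bezier, stroke `#000000` → cut (S907, F1026). Control points (SVG): P0=(18.6042,79.0198), P1=(54.5198,89.8445), P2=(22.1736,140.2456); sampled at t=k/3. Machine vertices: (18.6042,77.9125) → (34.9633,66.2987) → (36.1531,45.8901) → (22.1736,16.6867). Open path.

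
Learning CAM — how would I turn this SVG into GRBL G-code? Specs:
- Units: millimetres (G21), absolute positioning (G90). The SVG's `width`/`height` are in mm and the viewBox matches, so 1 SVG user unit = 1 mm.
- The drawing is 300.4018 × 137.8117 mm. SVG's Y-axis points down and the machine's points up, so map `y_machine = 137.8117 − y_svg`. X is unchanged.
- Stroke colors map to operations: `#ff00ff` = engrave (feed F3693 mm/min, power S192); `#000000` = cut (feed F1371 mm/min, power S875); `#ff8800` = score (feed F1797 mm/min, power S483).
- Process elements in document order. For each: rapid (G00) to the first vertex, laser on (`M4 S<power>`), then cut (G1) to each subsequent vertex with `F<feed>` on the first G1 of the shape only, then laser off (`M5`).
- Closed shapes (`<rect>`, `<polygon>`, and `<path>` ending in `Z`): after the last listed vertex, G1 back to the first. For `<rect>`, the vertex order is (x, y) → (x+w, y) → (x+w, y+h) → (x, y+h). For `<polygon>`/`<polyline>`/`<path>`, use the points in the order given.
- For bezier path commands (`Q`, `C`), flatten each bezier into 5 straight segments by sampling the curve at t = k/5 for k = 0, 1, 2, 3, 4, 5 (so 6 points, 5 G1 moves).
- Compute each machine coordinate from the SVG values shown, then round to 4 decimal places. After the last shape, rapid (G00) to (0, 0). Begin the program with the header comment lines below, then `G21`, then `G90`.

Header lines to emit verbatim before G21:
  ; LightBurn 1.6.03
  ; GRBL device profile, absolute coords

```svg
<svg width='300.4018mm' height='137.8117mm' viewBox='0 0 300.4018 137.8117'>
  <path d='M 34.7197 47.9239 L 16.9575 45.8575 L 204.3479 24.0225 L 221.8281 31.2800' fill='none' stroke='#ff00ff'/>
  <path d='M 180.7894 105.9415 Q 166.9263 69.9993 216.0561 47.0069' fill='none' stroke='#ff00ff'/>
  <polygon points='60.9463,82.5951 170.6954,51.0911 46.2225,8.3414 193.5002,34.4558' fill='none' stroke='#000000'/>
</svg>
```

; LightBurn 1.6.03
; GRBL device profile, absolute coords
G21
G90
G00 X34.7197 Y89.8878
M4 S192
G1 X16.9575 Y91.9542 F3693
G1 X204.3479 Y113.7892
G1 X221.8281 Y106.5317
M5
G00 X180.7894 Y31.8702
M4 S192
G1 X177.7639 Y45.7291 F3693
G1 X179.7778 Y58.5520
G1 X186.8311 Y70.3389
G1 X198.9239 Y81.0898
G1 X216.0561 Y90.8048
M5
G00 X60.9463 Y55.2166
M4 S875
G1 X170.6954 Y86.7206 F1371
G1 X46.2225 Y129.4703
G1 X193.5002 Y103.3559
G1 X60.9463 Y55.2166
M5
G00 X0.0000 Y0.0000

viewBox `0 0 300.4018 137.8117` with mm width/height → 1 unit = 1 mm. Flip: y_m = 137.8117 − y_svg.

**Shape 1** — `<path>` open polyline, stroke `#ff00ff` → engrave (S192, F3693). Machine vertices: (34.7197,89.8878) → (16.9575,91.9542) → (204.3479,113.7892) → (221.8281,106.5317). Open path.

**Shape 2** — `<path>` quadratic bezier, stroke `#ff00ff` → engrave (S192, F3693). Control points (SVG): P0=(180.7894,105.9415), P1=(166.9263,69.9993), P2=(216.0561,47.0069); sampled at t=k/5. Machine vertices: (180.7894,31.8702) → (177.7639,45.7291) → (179.7778,58.5520) → (186.8311,70.3389) → (198.9239,81.0898) → (216.0561,90.8048). Open path.

**Shape 3** — `<polygon>` closed polygon, stroke `#000000` → cut (S875, F1371). Machine vertices: (60.9463,55.2166) → (170.6954,86.7206) → (46.2225,129.4703) → (193.5002,103.3559) → (60.9463,55.2166). Closed: final G1 returns to the first vertex.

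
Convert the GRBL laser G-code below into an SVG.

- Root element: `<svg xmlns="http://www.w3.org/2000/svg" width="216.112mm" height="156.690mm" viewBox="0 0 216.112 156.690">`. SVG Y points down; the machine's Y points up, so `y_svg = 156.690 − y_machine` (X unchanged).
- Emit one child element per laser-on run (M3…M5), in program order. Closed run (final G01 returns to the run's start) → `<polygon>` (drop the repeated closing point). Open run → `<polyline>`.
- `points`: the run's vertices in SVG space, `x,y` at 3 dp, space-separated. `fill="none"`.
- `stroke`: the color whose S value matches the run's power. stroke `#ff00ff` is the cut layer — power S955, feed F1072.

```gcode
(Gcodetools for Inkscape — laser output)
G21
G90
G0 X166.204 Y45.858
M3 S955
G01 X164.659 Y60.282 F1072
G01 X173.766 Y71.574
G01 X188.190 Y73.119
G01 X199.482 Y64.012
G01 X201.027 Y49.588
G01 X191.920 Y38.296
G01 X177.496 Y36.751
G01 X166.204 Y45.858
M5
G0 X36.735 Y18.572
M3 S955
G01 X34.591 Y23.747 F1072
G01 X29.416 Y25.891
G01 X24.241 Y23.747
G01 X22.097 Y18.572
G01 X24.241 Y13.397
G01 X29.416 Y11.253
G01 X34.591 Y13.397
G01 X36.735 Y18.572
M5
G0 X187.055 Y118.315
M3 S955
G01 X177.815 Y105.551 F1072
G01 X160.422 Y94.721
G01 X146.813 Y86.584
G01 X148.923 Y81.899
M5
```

<svg xmlns="http://www.w3.org/2000/svg" width="216.112mm" height="156.690mm" viewBox="0 0 216.112 156.690">
  <polygon points="166.204,110.832 164.659,96.408 173.766,85.116 188.190,83.571 199.482,92.678 201.027,107.102 191.920,118.394 177.496,119.939" fill="none" stroke="#ff00ff"/>
  <polygon points="36.735,138.118 34.591,132.943 29.416,130.799 24.241,132.943 22.097,138.118 24.241,143.293 29.416,145.437 34.591,143.293" fill="none" stroke="#ff00ff"/>
  <polyline points="187.055,38.375 177.815,51.139 160.422,61.969 146.813,70.106 148.923,74.791" fill="none" stroke="#ff00ff"/>
</svg>

y_svg = 156.690 − y_m. Every run uses S955, so all elements get stroke `#ff00ff` (cut).

[1] closed run; points: 166.204,110.832 164.659,96.408 173.766,85.116 188.190,83.571 199.482,92.678 201.027,107.102 191.920,118.394 177.496,119.939

[2] closed run; points: 36.735,138.118 34.591,132.943 29.416,130.799 24.241,132.943 22.097,138.118 24.241,143.293 29.416,145.437 34.591,143.293

[3] open run; points: 187.055,38.375 177.815,51.139 160.422,61.969 146.813,70.106 148.923,74.791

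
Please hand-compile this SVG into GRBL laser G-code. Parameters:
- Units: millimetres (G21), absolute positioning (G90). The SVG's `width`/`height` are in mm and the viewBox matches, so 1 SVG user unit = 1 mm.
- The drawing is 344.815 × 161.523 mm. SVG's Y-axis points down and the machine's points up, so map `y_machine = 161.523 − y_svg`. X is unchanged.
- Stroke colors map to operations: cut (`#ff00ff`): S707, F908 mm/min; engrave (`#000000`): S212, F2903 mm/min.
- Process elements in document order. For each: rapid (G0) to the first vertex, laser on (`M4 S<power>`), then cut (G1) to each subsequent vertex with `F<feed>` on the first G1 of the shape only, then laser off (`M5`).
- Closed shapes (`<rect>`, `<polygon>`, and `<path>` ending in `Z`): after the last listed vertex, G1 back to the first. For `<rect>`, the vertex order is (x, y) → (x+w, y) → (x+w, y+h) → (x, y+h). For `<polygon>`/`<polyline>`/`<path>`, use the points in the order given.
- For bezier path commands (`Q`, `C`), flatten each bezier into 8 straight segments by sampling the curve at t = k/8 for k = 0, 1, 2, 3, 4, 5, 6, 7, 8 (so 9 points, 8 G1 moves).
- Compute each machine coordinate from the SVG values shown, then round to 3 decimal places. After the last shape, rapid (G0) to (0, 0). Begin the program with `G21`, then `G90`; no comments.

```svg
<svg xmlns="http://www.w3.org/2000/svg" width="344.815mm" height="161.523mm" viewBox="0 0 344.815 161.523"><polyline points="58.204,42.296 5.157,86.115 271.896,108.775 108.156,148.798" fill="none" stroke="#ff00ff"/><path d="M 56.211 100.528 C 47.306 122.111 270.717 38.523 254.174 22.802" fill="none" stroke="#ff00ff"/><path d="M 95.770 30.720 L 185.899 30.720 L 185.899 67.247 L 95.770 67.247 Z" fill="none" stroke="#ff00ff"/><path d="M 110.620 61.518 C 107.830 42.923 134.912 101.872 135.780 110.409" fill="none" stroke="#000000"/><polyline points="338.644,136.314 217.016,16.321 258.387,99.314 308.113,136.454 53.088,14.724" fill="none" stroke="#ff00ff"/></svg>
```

G21
G90
G0 X58.204 Y119.227
M4 S707
G1 X5.157 Y75.408 F908
G1 X271.896 Y52.748
G1 X108.156 Y12.725
M5
G0 X56.211 Y60.995
M4 S707
G1 X62.839 Y57.493 F908
G1 X85.712 Y61.824
G1 X119.296 Y71.958
G1 X158.057 Y85.869
G1 X196.459 Y101.529
G1 X228.969 Y116.909
G1 X250.052 Y129.982
G1 X254.174 Y138.721
M5
G0 X95.770 Y130.803
M4 S707
G1 X185.899 Y130.803 F908
G1 X185.899 Y94.276
G1 X95.770 Y94.276
G1 X95.770 Y130.803
M5
G0 X110.620 Y100.005
M4 S212
G1 X110.864 Y103.593 F2903
G1 X113.252 Y101.411
G1 X117.126 Y94.958
G1 X121.828 Y85.734
G1 X126.702 Y75.238
G1 X131.090 Y64.970
G1 X134.335 Y56.429
G1 X135.780 Y51.114
M5
G0 X338.644 Y25.209
M4 S707
G1 X217.016 Y145.202 F908
G1 X258.387 Y62.209
G1 X308.113 Y25.069
G1 X53.088 Y146.799
M5
G0 X0.000 Y0.000

viewBox `0 0 344.815 161.523` with mm width/height → 1 unit = 1 mm. Flip: y_m = 161.523 − y_svg.

**Shape 1** — `<polyline>` open polyline, stroke `#ff00ff` → cut (S707, F908). Machine vertices: (58.204,119.227) → (5.157,75.408) → (271.896,52.748) → (108.156,12.725). Open path.

**Shape 2** — `<path>` cubic bezier, stroke `#ff00ff` → cut (S707, F908). Control points (SVG): P0=(56.211,100.528), P1=(47.306,122.111), P2=(270.717,38.523), P3=(254.174,22.802); sampled at t=k/8. Machine vertices: (56.211,60.995) → (62.839,57.493) → (85.712,61.824) → (119.296,71.958) → (158.057,85.869) → (196.459,101.529) → (228.969,116.909) → (250.052,129.982) → (254.174,138.721). Open path.

**Shape 3** — `<path>` rectangle, stroke `#ff00ff` → cut (S707, F908). Machine vertices: (95.770,130.803) → (185.899,130.803) → (185.899,94.276) → (95.770,94.276) → (95.770,130.803). Closed: final G1 returns to the first vertex.

**Shape 4** — `<path>` cubic bezier, stroke `#000000` → engrave (S212, F2903). Control points (SVG): P0=(110.620,61.518), P1=(107.830,42.923), P2=(134.912,101.872), P3=(135.780,110.409); sampled at t=k/8. Machine vertices: (110.620,100.005) → (110.864,103.593) → (113.252,101.411) → (117.126,94.958) → (121.828,85.734) → (126.702,75.238) → (131.090,64.970) → (134.335,56.429) → (135.780,51.114). Open path.

**Shape 5** — `<polyline>` open polyline, stroke `#ff00ff` → cut (S707, F908). Machine vertices: (338.644,25.209) → (217.016,145.202) → (258.387,62.209) → (308.113,25.069) → (53.088,146.799). Open path.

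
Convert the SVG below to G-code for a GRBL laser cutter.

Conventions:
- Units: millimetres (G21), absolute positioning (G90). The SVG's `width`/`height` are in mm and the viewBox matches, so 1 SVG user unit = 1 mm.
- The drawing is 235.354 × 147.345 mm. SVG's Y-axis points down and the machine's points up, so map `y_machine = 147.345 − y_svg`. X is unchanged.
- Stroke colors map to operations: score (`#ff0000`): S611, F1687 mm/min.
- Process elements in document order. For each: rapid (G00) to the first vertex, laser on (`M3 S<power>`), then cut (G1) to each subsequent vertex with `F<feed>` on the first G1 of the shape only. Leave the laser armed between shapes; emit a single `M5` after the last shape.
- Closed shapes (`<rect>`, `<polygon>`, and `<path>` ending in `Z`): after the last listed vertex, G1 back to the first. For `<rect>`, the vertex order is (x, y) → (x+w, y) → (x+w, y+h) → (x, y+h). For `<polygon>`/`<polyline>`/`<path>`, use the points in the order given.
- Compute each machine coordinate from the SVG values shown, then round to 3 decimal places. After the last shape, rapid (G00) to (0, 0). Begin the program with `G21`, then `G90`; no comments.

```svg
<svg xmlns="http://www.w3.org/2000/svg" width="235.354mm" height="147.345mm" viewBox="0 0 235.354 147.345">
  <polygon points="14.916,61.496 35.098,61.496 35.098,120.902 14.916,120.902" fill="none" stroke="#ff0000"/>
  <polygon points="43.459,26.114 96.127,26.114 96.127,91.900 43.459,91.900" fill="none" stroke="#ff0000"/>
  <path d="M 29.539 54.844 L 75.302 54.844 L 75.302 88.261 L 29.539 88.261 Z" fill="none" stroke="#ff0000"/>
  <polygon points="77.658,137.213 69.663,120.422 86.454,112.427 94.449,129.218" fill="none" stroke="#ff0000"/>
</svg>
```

G21
G90
G00 X14.916 Y85.849
M3 S611
G1 X35.098 Y85.849 F1687
G1 X35.098 Y26.443
G1 X14.916 Y26.443
G1 X14.916 Y85.849
G00 X43.459 Y121.231
M3 S611
G1 X96.127 Y121.231 F1687
G1 X96.127 Y55.445
G1 X43.459 Y55.445
G1 X43.459 Y121.231
G00 X29.539 Y92.501
M3 S611
G1 X75.302 Y92.501 F1687
G1 X75.302 Y59.084
G1 X29.539 Y59.084
G1 X29.539 Y92.501
G00 X77.658 Y10.132
M3 S611
G1 X69.663 Y26.923 F1687
G1 X86.454 Y34.918
G1 X94.449 Y18.127
G1 X77.658 Y10.132
M5
G00 X0.000 Y0.000

viewBox `0 0 235.354 147.345` with mm width/height → 1 unit = 1 mm. Flip: y_m = 147.345 − y_svg.

**Shape 1** — `<polygon>` rectangle, stroke `#ff0000` → score (S611, F1687). Machine vertices: (14.916,85.849) → (35.098,85.849) → (35.098,26.443) → (14.916,26.443) → (14.916,85.849). Closed: final G1 returns to the first vertex.

**Shape 2** — `<polygon>` rectangle, stroke `#ff0000` → score (S611, F1687). Machine vertices: (43.459,121.231) → (96.127,121.231) → (96.127,55.445) → (43.459,55.445) → (43.459,121.231). Closed: final G1 returns to the first vertex.

**Shape 3** — `<path>` rectangle, stroke `#ff0000` → score (S611, F1687). Machine vertices: (29.539,92.501) → (75.302,92.501) → (75.302,59.084) → (29.539,59.084) → (29.539,92.501). Closed: final G1 returns to the first vertex.

**Shape 4** — `<polygon>` regular polygon, stroke `#ff0000` → score (S611, F1687). Machine vertices: (77.658,10.132) → (69.663,26.923) → (86.454,34.918) → (94.449,18.127) → (77.658,10.132). Closed: final G1 returns to the first vertex.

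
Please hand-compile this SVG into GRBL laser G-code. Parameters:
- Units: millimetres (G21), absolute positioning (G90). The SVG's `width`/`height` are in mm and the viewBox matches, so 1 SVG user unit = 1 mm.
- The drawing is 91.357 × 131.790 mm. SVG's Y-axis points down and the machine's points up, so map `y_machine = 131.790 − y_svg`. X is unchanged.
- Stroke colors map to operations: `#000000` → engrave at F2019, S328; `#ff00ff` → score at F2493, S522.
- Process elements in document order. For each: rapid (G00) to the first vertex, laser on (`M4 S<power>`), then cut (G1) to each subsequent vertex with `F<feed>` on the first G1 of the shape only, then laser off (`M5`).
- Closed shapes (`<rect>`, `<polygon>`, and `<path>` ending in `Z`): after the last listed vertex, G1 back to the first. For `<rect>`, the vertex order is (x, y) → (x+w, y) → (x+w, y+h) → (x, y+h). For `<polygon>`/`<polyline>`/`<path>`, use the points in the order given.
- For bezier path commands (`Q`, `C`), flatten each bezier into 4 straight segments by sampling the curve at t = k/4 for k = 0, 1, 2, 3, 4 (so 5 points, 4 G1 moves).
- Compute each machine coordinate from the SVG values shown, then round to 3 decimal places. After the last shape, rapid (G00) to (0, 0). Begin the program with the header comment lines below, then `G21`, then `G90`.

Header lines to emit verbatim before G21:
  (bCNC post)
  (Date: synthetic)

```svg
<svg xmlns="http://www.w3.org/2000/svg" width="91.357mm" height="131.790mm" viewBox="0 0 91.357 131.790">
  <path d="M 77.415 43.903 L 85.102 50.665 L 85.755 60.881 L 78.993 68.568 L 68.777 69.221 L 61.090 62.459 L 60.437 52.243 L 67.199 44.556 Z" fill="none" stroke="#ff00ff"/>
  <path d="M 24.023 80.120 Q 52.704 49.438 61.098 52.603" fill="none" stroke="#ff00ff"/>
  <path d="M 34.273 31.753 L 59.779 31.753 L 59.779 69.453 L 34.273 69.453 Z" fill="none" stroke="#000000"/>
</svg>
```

1 u = 1 mm; y_m = 131.790 − y.

[1] `<path>` regular polygon, #ff00ff→score S522 F2493: (77.415,87.887) → (85.102,81.125) → (85.755,70.909) → (78.993,63.222) → (68.777,62.569) → (61.090,69.331) → (60.437,79.547) → (67.199,87.234) → (77.415,87.887) (closed)

[2] `<path>` quadratic bezier, #ff00ff→score S522 F2493: (24.023,51.670) → (37.096,64.896) → (47.632,73.890) → (55.633,78.654) → (61.098,79.187)

[3] `<path>` rectangle, #000000→engrave S328 F2019: (34.273,100.037) → (59.779,100.037) → (59.779,62.337) → (34.273,62.337) → (34.273,100.037) (closed)

(bCNC post)
(Date: synthetic)
G21
G90
G00 X77.415 Y87.887
M4 S522
G1 X85.102 Y81.125 F2493
G1 X85.755 Y70.909
G1 X78.993 Y63.222
G1 X68.777 Y62.569
G1 X61.090 Y69.331
G1 X60.437 Y79.547
G1 X67.199 Y87.234
G1 X77.415 Y87.887
M5
G00 X24.023 Y51.670
M4 S522
G1 X37.096 Y64.896 F2493
G1 X47.632 Y73.890
G1 X55.633 Y78.654
G1 X61.098 Y79.187
M5
G00 X34.273 Y100.037
M4 S328
G1 X59.779 Y100.037 F2019
G1 X59.779 Y62.337
G1 X34.273 Y62.337
G1 X34.273 Y100.037
M5
G00 X0.000 Y0.000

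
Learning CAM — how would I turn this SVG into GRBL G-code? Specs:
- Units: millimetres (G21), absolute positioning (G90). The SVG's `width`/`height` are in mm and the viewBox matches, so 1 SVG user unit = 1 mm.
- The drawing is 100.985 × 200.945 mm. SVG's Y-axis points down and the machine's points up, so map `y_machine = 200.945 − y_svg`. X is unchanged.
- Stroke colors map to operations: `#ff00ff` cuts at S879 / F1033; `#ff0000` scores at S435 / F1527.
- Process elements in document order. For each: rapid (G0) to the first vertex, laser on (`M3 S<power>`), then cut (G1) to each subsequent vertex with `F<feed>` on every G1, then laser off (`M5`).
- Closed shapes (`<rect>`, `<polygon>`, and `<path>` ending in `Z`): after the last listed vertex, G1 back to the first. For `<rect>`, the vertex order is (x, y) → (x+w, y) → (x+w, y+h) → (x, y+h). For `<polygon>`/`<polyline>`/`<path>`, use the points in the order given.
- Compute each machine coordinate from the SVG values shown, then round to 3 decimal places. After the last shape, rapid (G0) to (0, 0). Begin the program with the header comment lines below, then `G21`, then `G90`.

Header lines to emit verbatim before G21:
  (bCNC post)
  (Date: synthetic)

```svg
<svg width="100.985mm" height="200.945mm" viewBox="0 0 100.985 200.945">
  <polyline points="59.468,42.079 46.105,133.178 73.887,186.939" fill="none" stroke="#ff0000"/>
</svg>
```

(bCNC post)
(Date: synthetic)
G21
G90
G0 X59.468 Y158.866
M3 S435
G1 X46.105 Y67.767 F1527
G1 X73.887 Y14.006 F1527
M5
G0 X0.000 Y0.000

viewBox `0 0 100.985 200.945` with mm width/height → 1 unit = 1 mm. Flip: y_m = 200.945 − y_svg.

**Shape 1** — `<polyline>` open polyline, stroke `#ff0000` → score (S435, F1527). Machine vertices: (59.468,158.866) → (46.105,67.767) → (73.887,14.006). Open path.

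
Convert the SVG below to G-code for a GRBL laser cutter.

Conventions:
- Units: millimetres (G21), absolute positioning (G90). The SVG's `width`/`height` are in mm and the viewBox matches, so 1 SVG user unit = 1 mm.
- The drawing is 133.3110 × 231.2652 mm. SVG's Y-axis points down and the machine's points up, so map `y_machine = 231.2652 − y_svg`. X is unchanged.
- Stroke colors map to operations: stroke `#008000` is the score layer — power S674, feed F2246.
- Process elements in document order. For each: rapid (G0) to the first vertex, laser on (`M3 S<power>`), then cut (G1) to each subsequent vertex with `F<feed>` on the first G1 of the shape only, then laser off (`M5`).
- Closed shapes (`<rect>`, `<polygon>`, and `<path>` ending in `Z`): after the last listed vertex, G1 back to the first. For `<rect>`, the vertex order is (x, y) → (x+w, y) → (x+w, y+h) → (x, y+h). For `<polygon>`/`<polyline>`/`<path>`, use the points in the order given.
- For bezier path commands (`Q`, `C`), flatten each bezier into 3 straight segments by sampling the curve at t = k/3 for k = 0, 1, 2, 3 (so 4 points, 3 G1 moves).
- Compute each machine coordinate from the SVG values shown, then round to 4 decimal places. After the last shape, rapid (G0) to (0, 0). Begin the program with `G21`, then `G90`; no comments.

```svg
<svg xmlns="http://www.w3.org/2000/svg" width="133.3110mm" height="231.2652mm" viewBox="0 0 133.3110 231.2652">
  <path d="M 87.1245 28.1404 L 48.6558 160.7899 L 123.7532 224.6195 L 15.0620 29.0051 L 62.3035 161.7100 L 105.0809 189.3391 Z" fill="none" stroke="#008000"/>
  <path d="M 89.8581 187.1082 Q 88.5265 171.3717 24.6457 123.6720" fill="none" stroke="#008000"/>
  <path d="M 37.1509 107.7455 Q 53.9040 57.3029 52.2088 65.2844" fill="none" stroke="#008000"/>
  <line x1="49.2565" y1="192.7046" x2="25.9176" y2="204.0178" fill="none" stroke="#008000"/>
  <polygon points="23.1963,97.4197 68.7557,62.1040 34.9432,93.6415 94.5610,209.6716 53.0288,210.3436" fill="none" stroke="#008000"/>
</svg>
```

viewBox `0 0 133.3110 231.2652` with mm width/height → 1 unit = 1 mm. Flip: y_m = 231.2652 − y_svg.

**Shape 1** — `<path>` closed polygon, stroke `#008000` → score (S674, F2246). Machine vertices: (87.1245,203.1248) → (48.6558,70.4753) → (123.7532,6.6457) → (15.0620,202.2601) → (62.3035,69.5552) → (105.0809,41.9261) → (87.1245,203.1248). Closed: final G1 returns to the first vertex.

**Shape 2** — `<path>` quadratic bezier, stroke `#008000` → score (S674, F2246). Control points (SVG): P0=(89.8581,187.1082), P1=(88.5265,171.3717), P2=(24.6457,123.6720); sampled at t=k/3. Machine vertices: (89.8581,44.1570) → (82.0205,58.1995) → (60.2830,79.3449) → (24.6457,107.5932). Open path.

**Shape 3** — `<path>` quadratic bezier, stroke `#008000` → score (S674, F2246). Control points (SVG): P0=(37.1509,107.7455), P1=(53.9040,57.3029), P2=(52.2088,65.2844); sampled at t=k/3. Machine vertices: (37.1509,123.5197) → (46.2698,150.6565) → (51.2891,164.8102) → (52.2088,165.9808). Open path.

**Shape 4** — `<line>` line segment, stroke `#008000` → score (S674, F2246). Machine vertices: (49.2565,38.5606) → (25.9176,27.2474). Open path.

**Shape 5** — `<polygon>` closed polygon, stroke `#008000` → score (S674, F2246). Machine vertices: (23.1963,133.8455) → (68.7557,169.1612) → (34.9432,137.6237) → (94.5610,21.5936) → (53.0288,20.9216) → (23.1963,133.8455). Closed: final G1 returns to the first vertex.

G21
G90
G0 X87.1245 Y203.1248
M3 S674
G1 X48.6558 Y70.4753 F2246
G1 X123.7532 Y6.6457
G1 X15.0620 Y202.2601
G1 X62.3035 Y69.5552
G1 X105.0809 Y41.9261
G1 X87.1245 Y203.1248
M5
G0 X89.8581 Y44.1570
M3 S674
G1 X82.0205 Y58.1995 F2246
G1 X60.2830 Y79.3449
G1 X24.6457 Y107.5932
M5
G0 X37.1509 Y123.5197
M3 S674
G1 X46.2698 Y150.6565 F2246
G1 X51.2891 Y164.8102
G1 X52.2088 Y165.9808
M5
G0 X49.2565 Y38.5606
M3 S674
G1 X25.9176 Y27.2474 F2246
M5
G0 X23.1963 Y133.8455
M3 S674
G1 X68.7557 Y169.1612 F2246
G1 X34.9432 Y137.6237
G1 X94.5610 Y21.5936
G1 X53.0288 Y20.9216
G1 X23.1963 Y133.8455
M5
G0 X0.0000 Y0.0000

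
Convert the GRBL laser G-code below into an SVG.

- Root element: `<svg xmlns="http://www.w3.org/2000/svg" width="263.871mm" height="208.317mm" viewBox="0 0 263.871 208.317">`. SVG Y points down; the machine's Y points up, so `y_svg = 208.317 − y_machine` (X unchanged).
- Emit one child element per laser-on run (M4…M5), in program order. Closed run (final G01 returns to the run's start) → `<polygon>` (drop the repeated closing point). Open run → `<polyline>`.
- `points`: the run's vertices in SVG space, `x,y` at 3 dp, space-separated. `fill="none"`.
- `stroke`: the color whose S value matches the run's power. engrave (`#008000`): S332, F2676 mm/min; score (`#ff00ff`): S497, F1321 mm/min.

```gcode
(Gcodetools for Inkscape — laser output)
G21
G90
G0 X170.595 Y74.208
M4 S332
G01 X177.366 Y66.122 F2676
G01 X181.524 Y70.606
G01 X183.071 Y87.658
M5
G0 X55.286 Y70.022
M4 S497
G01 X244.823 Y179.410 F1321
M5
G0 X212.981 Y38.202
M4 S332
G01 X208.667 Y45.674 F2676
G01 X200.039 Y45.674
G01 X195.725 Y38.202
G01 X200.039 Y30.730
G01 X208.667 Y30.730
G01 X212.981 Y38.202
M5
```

Machine Y-up, SVG Y-down with viewBox height 208.317, so y_svg = 208.317 − y_machine; X carries over.

Run 1: power S332 maps to stroke `#008000` (engrave). The run is open, so emit a `<polyline>` with points (Y-flipped): 170.595,134.109 177.366,142.195 181.524,137.711 183.071,120.659.

Run 2: the run's S497 means `#ff00ff` (score). The run is open, so emit a `<polyline>` with points (Y-flipped): 55.286,138.295 244.823,28.907.

Run 3: power S332 maps to stroke `#008000` (engrave). The run returns to its start, so emit a `<polygon>` with points (Y-flipped): 212.981,170.115 208.667,162.643 200.039,162.643 195.725,170.115 200.039,177.587 208.667,177.587.

<svg xmlns="http://www.w3.org/2000/svg" width="263.871mm" height="208.317mm" viewBox="0 0 263.871 208.317">
  <polyline points="170.595,134.109 177.366,142.195 181.524,137.711 183.071,120.659" fill="none" stroke="#008000"/>
  <polyline points="55.286,138.295 244.823,28.907" fill="none" stroke="#ff00ff"/>
  <polygon points="212.981,170.115 208.667,162.643 200.039,162.643 195.725,170.115 200.039,177.587 208.667,177.587" fill="none" stroke="#008000"/>
</svg>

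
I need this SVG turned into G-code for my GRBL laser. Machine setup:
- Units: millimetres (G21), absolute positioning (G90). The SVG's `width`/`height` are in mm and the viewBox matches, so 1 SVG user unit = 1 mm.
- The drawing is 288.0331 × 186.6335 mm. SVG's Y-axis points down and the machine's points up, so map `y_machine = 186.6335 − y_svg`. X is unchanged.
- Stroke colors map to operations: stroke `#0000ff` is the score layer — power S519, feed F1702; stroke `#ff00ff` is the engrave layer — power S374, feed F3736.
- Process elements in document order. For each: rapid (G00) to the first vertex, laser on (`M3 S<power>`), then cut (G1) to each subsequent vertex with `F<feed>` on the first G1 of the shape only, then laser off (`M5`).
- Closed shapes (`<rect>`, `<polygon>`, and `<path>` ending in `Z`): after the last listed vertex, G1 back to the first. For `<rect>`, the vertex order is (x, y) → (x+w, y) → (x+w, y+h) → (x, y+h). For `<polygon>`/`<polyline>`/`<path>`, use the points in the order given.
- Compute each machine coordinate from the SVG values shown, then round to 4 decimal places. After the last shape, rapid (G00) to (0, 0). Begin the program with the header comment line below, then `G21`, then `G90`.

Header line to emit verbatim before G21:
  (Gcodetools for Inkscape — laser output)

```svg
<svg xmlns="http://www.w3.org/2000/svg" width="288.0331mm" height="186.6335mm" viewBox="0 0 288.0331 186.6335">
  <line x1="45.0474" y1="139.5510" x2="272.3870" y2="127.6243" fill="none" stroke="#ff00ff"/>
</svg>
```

(Gcodetools for Inkscape — laser output)
G21
G90
G00 X45.0474 Y47.0825
M3 S374
G1 X272.3870 Y59.0092 F3736
M5
G00 X0.0000 Y0.0000

1 u = 1 mm; y_m = 186.6335 − y.

[1] `<line>` line segment, #ff00ff→engrave S374 F3736: (45.0474,47.0825) → (272.3870,59.0092)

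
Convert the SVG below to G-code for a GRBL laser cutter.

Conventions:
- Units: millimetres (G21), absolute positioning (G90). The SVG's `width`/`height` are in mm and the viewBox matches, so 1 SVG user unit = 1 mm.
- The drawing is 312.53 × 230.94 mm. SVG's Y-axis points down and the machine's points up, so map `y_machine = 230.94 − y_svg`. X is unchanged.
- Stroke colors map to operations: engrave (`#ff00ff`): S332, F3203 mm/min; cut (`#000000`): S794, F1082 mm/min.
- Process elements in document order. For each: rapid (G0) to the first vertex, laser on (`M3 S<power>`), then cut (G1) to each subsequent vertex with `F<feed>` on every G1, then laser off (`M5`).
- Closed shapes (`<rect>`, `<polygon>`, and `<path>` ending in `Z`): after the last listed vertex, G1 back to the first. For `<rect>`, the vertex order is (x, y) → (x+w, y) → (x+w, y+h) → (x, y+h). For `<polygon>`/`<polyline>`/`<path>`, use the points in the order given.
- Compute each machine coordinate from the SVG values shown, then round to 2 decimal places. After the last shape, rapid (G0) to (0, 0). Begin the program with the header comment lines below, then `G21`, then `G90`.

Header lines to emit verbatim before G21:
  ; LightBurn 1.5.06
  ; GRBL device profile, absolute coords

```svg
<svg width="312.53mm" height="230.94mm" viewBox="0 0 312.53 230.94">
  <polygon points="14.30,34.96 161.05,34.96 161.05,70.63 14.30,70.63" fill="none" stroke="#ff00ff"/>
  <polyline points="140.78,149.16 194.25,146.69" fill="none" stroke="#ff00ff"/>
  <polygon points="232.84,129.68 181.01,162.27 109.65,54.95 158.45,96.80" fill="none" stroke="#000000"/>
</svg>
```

viewBox `0 0 312.53 230.94` with mm width/height → 1 unit = 1 mm. Flip: y_m = 230.94 − y_svg.

**Shape 1** — `<polygon>` rectangle, stroke `#ff00ff` → engrave (S332, F3203). Machine vertices: (14.30,195.98) → (161.05,195.98) → (161.05,160.31) → (14.30,160.31) → (14.30,195.98). Closed: final G1 returns to the first vertex.

**Shape 2** — `<polyline>` line segment, stroke `#ff00ff` → engrave (S332, F3203). Machine vertices: (140.78,81.78) → (194.25,84.25). Open path.

**Shape 3** — `<polygon>` closed polygon, stroke `#000000` → cut (S794, F1082). Machine vertices: (232.84,101.26) → (181.01,68.67) → (109.65,175.99) → (158.45,134.14) → (232.84,101.26). Closed: final G1 returns to the first vertex.

; LightBurn 1.5.06
; GRBL device profile, absolute coords
G21
G90
G0 X14.30 Y195.98
M3 S332
G1 X161.05 Y195.98 F3203
G1 X161.05 Y160.31 F3203
G1 X14.30 Y160.31 F3203
G1 X14.30 Y195.98 F3203
M5
G0 X140.78 Y81.78
M3 S332
G1 X194.25 Y84.25 F3203
M5
G0 X232.84 Y101.26
M3 S794
G1 X181.01 Y68.67 F1082
G1 X109.65 Y175.99 F1082
G1 X158.45 Y134.14 F1082
G1 X232.84 Y101.26 F1082
M5
G0 X0.00 Y0.00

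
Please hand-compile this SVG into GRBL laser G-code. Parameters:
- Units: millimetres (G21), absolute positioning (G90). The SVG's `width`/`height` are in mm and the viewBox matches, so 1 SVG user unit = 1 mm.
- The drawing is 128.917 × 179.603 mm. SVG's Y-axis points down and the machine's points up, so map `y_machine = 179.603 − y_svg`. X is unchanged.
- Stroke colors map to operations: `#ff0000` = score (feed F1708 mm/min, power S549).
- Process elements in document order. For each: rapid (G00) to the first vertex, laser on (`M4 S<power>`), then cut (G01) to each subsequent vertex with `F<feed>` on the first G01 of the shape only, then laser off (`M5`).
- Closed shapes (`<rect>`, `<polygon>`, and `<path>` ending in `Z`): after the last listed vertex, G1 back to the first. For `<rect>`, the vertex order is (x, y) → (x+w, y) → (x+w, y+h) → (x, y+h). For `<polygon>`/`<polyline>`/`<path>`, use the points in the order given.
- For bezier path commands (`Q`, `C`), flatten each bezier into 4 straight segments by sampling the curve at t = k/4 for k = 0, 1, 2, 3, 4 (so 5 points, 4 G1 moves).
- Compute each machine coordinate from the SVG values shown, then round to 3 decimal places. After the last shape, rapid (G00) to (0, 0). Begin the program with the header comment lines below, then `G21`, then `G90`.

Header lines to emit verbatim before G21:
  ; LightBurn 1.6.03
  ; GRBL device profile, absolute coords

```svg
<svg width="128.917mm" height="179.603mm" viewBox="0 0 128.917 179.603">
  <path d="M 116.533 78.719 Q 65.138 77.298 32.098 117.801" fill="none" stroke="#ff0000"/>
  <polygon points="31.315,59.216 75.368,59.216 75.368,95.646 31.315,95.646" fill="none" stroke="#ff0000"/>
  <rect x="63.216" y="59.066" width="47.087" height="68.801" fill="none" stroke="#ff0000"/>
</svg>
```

Since the viewBox matches the mm dimensions, user units are millimetres directly. The only transform is the Y-flip y_m = 179.603 − y_svg.

Shape 1 is a quadratic bezier drawn with `<path>`. Its stroke #ff0000 means score at S549, F1708. After flipping Y the toolpath is (116.533,100.884) → (91.983,98.974) → (69.727,91.824) → (49.765,79.433) → (32.098,61.802).

Shape 2 is a rectangle drawn with `<polygon>`. Its stroke #ff0000 means score at S549, F1708. After flipping Y the toolpath is (31.315,120.387) → (75.368,120.387) → (75.368,83.957) → (31.315,83.957) → (31.315,120.387), returning to the start.

Shape 3 is a rectangle drawn with `<rect>`. Its stroke #ff0000 means score at S549, F1708. After flipping Y the toolpath is (63.216,120.537) → (110.303,120.537) → (110.303,51.736) → (63.216,51.736) → (63.216,120.537), returning to the start.

; LightBurn 1.6.03
; GRBL device profile, absolute coords
G21
G90
G00 X116.533 Y100.884
M4 S549
G01 X91.983 Y98.974 F1708
G01 X69.727 Y91.824
G01 X49.765 Y79.433
G01 X32.098 Y61.802
M5
G00 X31.315 Y120.387
M4 S549
G01 X75.368 Y120.387 F1708
G01 X75.368 Y83.957
G01 X31.315 Y83.957
G01 X31.315 Y120.387
M5
G00 X63.216 Y120.537
M4 S549
G01 X110.303 Y120.537 F1708
G01 X110.303 Y51.736
G01 X63.216 Y51.736
G01 X63.216 Y120.537
M5
G00 X0.000 Y0.000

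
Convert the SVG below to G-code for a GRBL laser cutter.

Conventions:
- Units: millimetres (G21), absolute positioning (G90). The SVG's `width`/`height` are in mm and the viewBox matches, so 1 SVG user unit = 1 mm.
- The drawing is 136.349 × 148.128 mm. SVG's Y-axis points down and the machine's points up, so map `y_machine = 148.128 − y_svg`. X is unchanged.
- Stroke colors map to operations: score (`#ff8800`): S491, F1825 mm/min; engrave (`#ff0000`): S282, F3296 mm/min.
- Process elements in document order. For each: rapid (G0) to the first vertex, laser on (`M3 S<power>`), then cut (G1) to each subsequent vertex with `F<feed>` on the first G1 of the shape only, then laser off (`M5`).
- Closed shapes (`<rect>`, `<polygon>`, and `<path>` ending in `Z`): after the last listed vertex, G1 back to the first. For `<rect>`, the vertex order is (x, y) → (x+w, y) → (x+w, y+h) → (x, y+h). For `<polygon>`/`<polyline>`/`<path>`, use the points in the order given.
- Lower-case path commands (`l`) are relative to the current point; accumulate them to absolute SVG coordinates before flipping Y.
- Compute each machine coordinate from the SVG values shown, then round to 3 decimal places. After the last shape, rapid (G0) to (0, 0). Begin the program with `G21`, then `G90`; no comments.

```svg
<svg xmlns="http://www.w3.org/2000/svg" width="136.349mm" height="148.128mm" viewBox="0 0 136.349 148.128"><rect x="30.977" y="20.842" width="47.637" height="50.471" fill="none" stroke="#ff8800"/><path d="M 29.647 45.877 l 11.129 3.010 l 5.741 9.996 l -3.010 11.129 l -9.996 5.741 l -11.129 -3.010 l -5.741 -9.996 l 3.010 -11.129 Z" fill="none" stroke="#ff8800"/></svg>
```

viewBox `0 0 136.349 148.128` with mm width/height → 1 unit = 1 mm. Flip: y_m = 148.128 − y_svg.

**Shape 1** — `<rect>` rectangle, stroke `#ff8800` → score (S491, F1825). Machine vertices: (30.977,127.286) → (78.614,127.286) → (78.614,76.815) → (30.977,76.815) → (30.977,127.286). Closed: final G1 returns to the first vertex.

**Shape 2** — `<path>` regular polygon, stroke `#ff8800` → score (S491, F1825). Machine vertices: (29.647,102.251) → (40.776,99.241) → (46.517,89.245) → (43.507,78.116) → (33.511,72.375) → (22.382,75.385) → (16.641,85.381) → (19.651,96.510) → (29.647,102.251). Closed: final G1 returns to the first vertex.

G21
G90
G0 X30.977 Y127.286
M3 S491
G1 X78.614 Y127.286 F1825
G1 X78.614 Y76.815
G1 X30.977 Y76.815
G1 X30.977 Y127.286
M5
G0 X29.647 Y102.251
M3 S491
G1 X40.776 Y99.241 F1825
G1 X46.517 Y89.245
G1 X43.507 Y78.116
G1 X33.511 Y72.375
G1 X22.382 Y75.385
G1 X16.641 Y85.381
G1 X19.651 Y96.510
G1 X29.647 Y102.251
M5
G0 X0.000 Y0.000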